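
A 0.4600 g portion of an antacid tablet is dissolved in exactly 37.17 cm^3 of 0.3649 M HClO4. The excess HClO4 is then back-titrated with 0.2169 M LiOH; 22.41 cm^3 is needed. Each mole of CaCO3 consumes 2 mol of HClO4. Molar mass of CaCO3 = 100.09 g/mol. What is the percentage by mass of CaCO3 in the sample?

94.7%

Total n(HClO4) added = 0.3649 x 0.03717 = 0.01356 mol.
n(LiOH) used = 0.2169 x 0.02241 = 0.004861 mol, which equals the excess n(HClO4).
So n(HClO4) consumed by the sample = 0.01356 - 0.004861 = 0.008703 mol.
n(CaCO3) = 0.008703 / 2 = 0.004351 mol.
mass CaCO3 = 0.004351 x 100.09 = 0.4355 g, so %CaCO3 = 0.4355/0.4600 x 100 = 94.7%.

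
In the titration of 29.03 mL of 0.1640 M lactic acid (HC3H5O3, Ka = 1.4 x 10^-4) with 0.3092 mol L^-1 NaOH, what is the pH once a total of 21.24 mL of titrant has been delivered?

n(acid) = 0.1640 x 0.02903 = 0.004761 mol; n(NaOH) added = 0.3092 x 0.02124 = 0.006567 mol.
Base is in excess by 0.006567 - 0.004761 = 0.001806 mol in a total volume of 0.05027 L.
[OH^-] = 0.001806/0.05027 = 0.03594 M, so pOH = 1.44 and pH = 14.00 - 1.44 = 12.56.

12.56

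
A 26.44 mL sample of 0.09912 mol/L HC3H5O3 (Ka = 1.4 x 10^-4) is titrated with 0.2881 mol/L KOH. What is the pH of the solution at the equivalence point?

8.36

n(HC3H5O3) = 0.09912 x 0.02644 = 0.002621 mol; V(KOH) at equivalence = 0.002621/0.2881 = 0.009097 L.
At equivalence all the acid is converted to C3H5O3-; total volume = 0.02644 + 0.009097 = 0.03554 L, so [C3H5O3-] = 0.002621/0.03554 = 0.07375 M.
Kb = Kw/Ka = 1.0e-14 / 1.4 x 10^-4 = 7.14e-11.
[OH^-] = sqrt(Kb x [C3H5O3-]) = sqrt(7.14e-11 x 0.07375) = 2.30e-6 M.
pOH = 5.64, so pH = 14.00 - 5.64 = 8.36.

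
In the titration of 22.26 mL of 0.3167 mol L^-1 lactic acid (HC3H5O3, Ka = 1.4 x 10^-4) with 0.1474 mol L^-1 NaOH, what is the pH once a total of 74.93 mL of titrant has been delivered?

n(acid) = 0.3167 x 0.02226 = 0.007050 mol; n(NaOH) added = 0.1474 x 0.07493 = 0.01104 mol.
Base is in excess by 0.01104 - 0.007050 = 0.003995 mol in a total volume of 0.09719 L.
[OH^-] = 0.003995/0.09719 = 0.04110 M, so pOH = 1.39 and pH = 14.00 - 1.39 = 12.61.

12.61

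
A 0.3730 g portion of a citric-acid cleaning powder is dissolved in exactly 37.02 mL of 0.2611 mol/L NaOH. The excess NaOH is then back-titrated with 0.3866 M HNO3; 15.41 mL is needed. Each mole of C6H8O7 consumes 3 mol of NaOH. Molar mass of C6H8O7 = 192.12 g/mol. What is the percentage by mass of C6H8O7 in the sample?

Total n(NaOH) added = 0.2611 x 0.03702 = 0.009666 mol.
n(HNO3) used = 0.3866 x 0.01541 = 0.005958 mol, which equals the excess n(NaOH).
So n(NaOH) consumed by the sample = 0.009666 - 0.005958 = 0.003708 mol.
n(C6H8O7) = 0.003708 / 3 = 0.001236 mol.
mass C6H8O7 = 0.001236 x 192.12 = 0.2375 g, so %C6H8O7 = 0.2375/0.3730 x 100 = 63.7%.

63.7%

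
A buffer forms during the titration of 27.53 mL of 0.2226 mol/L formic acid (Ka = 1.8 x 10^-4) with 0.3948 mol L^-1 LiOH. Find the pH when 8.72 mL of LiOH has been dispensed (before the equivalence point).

Initial n(HCOOH) = 0.2226 x 0.02753 = 0.006128 mol.
n(LiOH) added = 0.3948 x 0.008720 = 0.003443 mol, converting that many moles of HCOOH to HCOO-.
Remaining n(HCOOH) = 0.002686 mol; n(HCOO-) = 0.003443 mol.
By Henderson-Hasselbalch, pH = pKa + log([A^-]/[HA]) = 3.74 + log(0.003443/0.002686) = 3.74 + (+0.11) = 3.85.

3.85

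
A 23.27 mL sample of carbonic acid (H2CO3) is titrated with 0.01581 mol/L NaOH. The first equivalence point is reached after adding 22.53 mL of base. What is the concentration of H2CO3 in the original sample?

n(NaOH) = 0.01581 x 0.02253 = 0.0003562 mol.
At the first equivalence point, 1 mol OH^- react per mol H2CO3, so n(H2CO3) = 0.0003562 / 1 = 0.0003562 mol.
[H2CO3] = 0.0003562 / 0.02327 L = 0.0153 M.

0.0153 M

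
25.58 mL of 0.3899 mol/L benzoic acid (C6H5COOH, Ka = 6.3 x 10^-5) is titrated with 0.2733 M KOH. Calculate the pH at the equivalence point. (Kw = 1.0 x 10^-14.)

8.70

n(C6H5COOH) = 0.3899 x 0.02558 = 0.009974 mol; V(KOH) at equivalence = 0.009974/0.2733 = 0.03649 L.
At equivalence all the acid is converted to C6H5COO-; total volume = 0.02558 + 0.03649 = 0.06207 L, so [C6H5COO-] = 0.009974/0.06207 = 0.1607 M.
Kb = Kw/Ka = 1.0e-14 / 6.3 x 10^-5 = 1.59e-10.
[OH^-] = sqrt(Kb x [C6H5COO-]) = sqrt(1.59e-10 x 0.1607) = 5.05e-6 M.
pOH = 5.30, so pH = 14.00 - 5.30 = 8.70.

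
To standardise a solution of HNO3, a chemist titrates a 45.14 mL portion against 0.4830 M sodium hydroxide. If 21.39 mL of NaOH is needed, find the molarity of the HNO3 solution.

0.229 M

n(NaOH) delivered = 0.4830 x 0.02139 = 0.01033 mol.
For a 1:1 reaction, n(HNO3) = 0.01033 mol.
[HNO3] = 0.01033 mol / 0.04514 L = 0.229 M.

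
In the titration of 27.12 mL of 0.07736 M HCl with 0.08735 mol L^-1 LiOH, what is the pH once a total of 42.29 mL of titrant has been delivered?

n(acid) = 0.07736 x 0.02712 = 0.002098 mol; n(LiOH) added = 0.08735 x 0.04229 = 0.003694 mol.
Base is in excess by 0.003694 - 0.002098 = 0.001596 mol in a total volume of 0.06941 L.
[OH^-] = 0.001596/0.06941 = 0.02299 M, so pOH = 1.64 and pH = 14.00 - 1.64 = 12.36.

12.36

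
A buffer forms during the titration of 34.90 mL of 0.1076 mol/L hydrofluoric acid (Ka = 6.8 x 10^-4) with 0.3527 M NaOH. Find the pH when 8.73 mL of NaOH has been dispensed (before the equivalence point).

Initial n(HF) = 0.1076 x 0.03490 = 0.003755 mol.
n(NaOH) added = 0.3527 x 0.008730 = 0.003079 mol, converting that many moles of HF to F-.
Remaining n(HF) = 0.0006762 mol; n(F-) = 0.003079 mol.
By Henderson-Hasselbalch, pH = pKa + log([A^-]/[HA]) = 3.17 + log(0.003079/0.0006762) = 3.17 + (+0.66) = 3.83.

3.83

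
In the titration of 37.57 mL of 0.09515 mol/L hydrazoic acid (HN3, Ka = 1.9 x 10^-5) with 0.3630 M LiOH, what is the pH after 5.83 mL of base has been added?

4.88

Initial n(HN3) = 0.09515 x 0.03757 = 0.003575 mol.
n(LiOH) added = 0.3630 x 0.005830 = 0.002116 mol, converting that many moles of HN3 to N3-.
Remaining n(HN3) = 0.001458 mol; n(N3-) = 0.002116 mol.
By Henderson-Hasselbalch, pH = pKa + log([A^-]/[HA]) = 4.72 + log(0.002116/0.001458) = 4.72 + (+0.16) = 4.88.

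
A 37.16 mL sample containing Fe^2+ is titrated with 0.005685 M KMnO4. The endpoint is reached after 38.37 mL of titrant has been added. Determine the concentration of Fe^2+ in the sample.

0.0294 M

n(KMnO4) = 0.005685 x 0.03837 = 0.0002181 mol.
From the balanced equation, 1 mol KMnO4 reacts with 5 mol Fe^2+, so n(Fe^2+) = 0.0002181 x 5/1 = 0.001091 mol.
[Fe^2+] = 0.001091 / 0.03716 L = 0.0294 M.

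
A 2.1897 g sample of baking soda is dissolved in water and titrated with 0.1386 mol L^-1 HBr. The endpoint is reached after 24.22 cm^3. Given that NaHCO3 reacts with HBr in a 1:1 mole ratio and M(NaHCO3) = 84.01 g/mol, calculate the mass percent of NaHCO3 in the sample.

n(HBr) = 0.1386 x 0.02422 = 0.003357 mol.
n(NaHCO3) = 0.003357 / 1 = 0.003357 mol.
mass of NaHCO3 = 0.003357 x 84.01 = 0.2820 g.
% purity = 0.2820 / 2.1897 x 100 = 12.9%.

12.9%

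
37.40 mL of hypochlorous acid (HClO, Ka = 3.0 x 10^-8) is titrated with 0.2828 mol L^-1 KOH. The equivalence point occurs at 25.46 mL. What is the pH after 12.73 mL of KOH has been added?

12.73 mL is exactly half the equivalence volume (25.46/2), i.e. the half-equivalence point.
There, n(HA) = n(A^-), so pH = pKa = -log(3.0 x 10^-8) = 7.52.

7.52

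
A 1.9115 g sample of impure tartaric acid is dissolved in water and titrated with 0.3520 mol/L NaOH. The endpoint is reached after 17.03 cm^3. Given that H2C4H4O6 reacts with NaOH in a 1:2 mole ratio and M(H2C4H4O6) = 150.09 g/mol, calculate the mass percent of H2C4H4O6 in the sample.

n(NaOH) = 0.3520 x 0.01703 = 0.005995 mol.
n(H2C4H4O6) = 0.005995 / 2 = 0.002997 mol.
mass of H2C4H4O6 = 0.002997 x 150.09 = 0.4499 g.
% purity = 0.4499 / 1.9115 x 100 = 23.5%.

23.5%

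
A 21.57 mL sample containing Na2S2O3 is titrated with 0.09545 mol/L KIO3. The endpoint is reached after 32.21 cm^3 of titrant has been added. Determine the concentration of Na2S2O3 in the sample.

n(KIO3) = 0.09545 x 0.03221 = 0.003074 mol.
From the balanced equation, 1 mol KIO3 reacts with 6 mol Na2S2O3, so n(Na2S2O3) = 0.003074 x 6/1 = 0.01845 mol.
[Na2S2O3] = 0.01845 / 0.02157 L = 0.855 M.

0.855 M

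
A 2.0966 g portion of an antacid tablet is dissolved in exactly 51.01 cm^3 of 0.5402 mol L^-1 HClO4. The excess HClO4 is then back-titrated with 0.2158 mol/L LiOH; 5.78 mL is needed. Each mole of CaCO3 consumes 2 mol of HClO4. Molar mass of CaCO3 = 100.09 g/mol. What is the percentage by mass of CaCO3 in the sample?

Total n(HClO4) added = 0.5402 x 0.05101 = 0.02756 mol.
n(LiOH) used = 0.2158 x 0.005780 = 0.001247 mol, which equals the excess n(HClO4).
So n(HClO4) consumed by the sample = 0.02756 - 0.001247 = 0.02631 mol.
n(CaCO3) = 0.02631 / 2 = 0.01315 mol.
mass CaCO3 = 0.01315 x 100.09 = 1.317 g, so %CaCO3 = 1.317/2.0966 x 100 = 62.8%.

62.8%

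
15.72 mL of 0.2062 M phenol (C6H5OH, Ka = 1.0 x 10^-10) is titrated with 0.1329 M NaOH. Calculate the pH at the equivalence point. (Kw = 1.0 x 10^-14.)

n(C6H5OH) = 0.2062 x 0.01572 = 0.003241 mol; V(NaOH) at equivalence = 0.003241/0.1329 = 0.02439 L.
At equivalence all the acid is converted to C6H5O-; total volume = 0.01572 + 0.02439 = 0.04011 L, so [C6H5O-] = 0.003241/0.04011 = 0.08081 M.
Kb = Kw/Ka = 1.0e-14 / 1.0 x 10^-10 = 0.000100.
[OH^-] = sqrt(Kb x [C6H5O-]) = sqrt(0.000100 x 0.08081) = 0.00284 M.
pOH = 2.55, so pH = 14.00 - 2.55 = 11.45.

11.45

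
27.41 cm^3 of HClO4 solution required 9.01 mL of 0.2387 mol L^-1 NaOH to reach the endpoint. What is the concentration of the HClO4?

n(NaOH) delivered = 0.2387 x 0.009010 = 0.002151 mol.
For a 1:1 reaction, n(HClO4) = 0.002151 mol.
[HClO4] = 0.002151 mol / 0.02741 L = 0.0785 M.

0.0785 M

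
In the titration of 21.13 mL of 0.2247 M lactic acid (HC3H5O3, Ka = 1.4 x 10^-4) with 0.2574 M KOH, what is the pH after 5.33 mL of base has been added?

3.46

Initial n(HC3H5O3) = 0.2247 x 0.02113 = 0.004748 mol.
n(KOH) added = 0.2574 x 0.005330 = 0.001372 mol, converting that many moles of HC3H5O3 to C3H5O3-.
Remaining n(HC3H5O3) = 0.003376 mol; n(C3H5O3-) = 0.001372 mol.
By Henderson-Hasselbalch, pH = pKa + log([A^-]/[HA]) = 3.85 + log(0.001372/0.003376) = 3.85 + (-0.39) = 3.46.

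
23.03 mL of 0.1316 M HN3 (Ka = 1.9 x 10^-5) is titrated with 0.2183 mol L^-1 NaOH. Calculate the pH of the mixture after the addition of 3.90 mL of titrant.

4.31

Initial n(HN3) = 0.1316 x 0.02303 = 0.003031 mol.
n(NaOH) added = 0.2183 x 0.003900 = 0.0008514 mol, converting that many moles of HN3 to N3-.
Remaining n(HN3) = 0.002179 mol; n(N3-) = 0.0008514 mol.
By Henderson-Hasselbalch, pH = pKa + log([A^-]/[HA]) = 4.72 + log(0.0008514/0.002179) = 4.72 + (-0.41) = 4.31.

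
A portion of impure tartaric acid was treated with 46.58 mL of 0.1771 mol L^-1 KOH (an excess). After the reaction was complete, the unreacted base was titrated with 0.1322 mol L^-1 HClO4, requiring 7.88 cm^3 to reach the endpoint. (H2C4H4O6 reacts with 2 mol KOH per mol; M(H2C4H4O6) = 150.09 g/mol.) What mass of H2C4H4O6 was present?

Total n(KOH) added = 0.1771 x 0.04658 = 0.008249 mol.
n(HClO4) used = 0.1322 x 0.007880 = 0.001042 mol, which equals the excess n(KOH).
So n(KOH) consumed by the sample = 0.008249 - 0.001042 = 0.007208 mol.
n(H2C4H4O6) = 0.007208 / 2 = 0.003604 mol.
mass = 0.003604 mol x 150.09 g/mol = 0.541 g.

0.541 g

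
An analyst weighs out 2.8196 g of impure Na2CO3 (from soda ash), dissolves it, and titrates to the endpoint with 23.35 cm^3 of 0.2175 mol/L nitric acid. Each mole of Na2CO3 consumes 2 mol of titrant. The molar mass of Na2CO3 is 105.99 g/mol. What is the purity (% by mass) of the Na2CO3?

9.55%

n(HNO3) = 0.2175 x 0.02335 = 0.005079 mol.
n(Na2CO3) = 0.005079 / 2 = 0.002539 mol.
mass of Na2CO3 = 0.002539 x 105.99 = 0.2691 g.
% purity = 0.2691 / 2.8196 x 100 = 9.55%.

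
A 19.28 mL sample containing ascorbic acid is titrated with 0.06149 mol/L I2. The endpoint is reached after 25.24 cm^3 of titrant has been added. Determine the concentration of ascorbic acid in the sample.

n(I2) = 0.06149 x 0.02524 = 0.001552 mol.
From the balanced equation, 1 mol I2 reacts with 1 mol ascorbic acid, so n(ascorbic acid) = 0.001552 x 1/1 = 0.001552 mol.
[ascorbic acid] = 0.001552 / 0.01928 L = 0.0805 M.

0.0805 M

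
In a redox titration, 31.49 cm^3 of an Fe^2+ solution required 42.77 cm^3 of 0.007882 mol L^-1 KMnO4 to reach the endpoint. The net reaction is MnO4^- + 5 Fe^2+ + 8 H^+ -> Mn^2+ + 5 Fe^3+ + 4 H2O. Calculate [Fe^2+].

0.0535 M

n(KMnO4) = 0.007882 x 0.04277 = 0.0003371 mol.
From the balanced equation, 1 mol KMnO4 reacts with 5 mol Fe^2+, so n(Fe^2+) = 0.0003371 x 5/1 = 0.001686 mol.
[Fe^2+] = 0.001686 / 0.03149 L = 0.0535 M.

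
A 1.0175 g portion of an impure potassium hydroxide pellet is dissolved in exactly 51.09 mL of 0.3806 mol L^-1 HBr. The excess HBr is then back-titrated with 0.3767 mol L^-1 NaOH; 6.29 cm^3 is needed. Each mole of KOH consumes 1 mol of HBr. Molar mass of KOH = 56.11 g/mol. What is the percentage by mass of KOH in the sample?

94.2%

Total n(HBr) added = 0.3806 x 0.05109 = 0.01944 mol.
n(NaOH) used = 0.3767 x 0.006290 = 0.002369 mol, which equals the excess n(HBr).
So n(HBr) consumed by the sample = 0.01944 - 0.002369 = 0.01708 mol.
n(KOH) = 0.01708 / 1 = 0.01708 mol.
mass KOH = 0.01708 x 56.11 = 0.9581 g, so %KOH = 0.9581/1.0175 x 100 = 94.2%.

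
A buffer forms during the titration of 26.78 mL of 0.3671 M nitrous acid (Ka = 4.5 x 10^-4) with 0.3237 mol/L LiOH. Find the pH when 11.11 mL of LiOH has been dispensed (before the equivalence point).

Initial n(HNO2) = 0.3671 x 0.02678 = 0.009831 mol.
n(LiOH) added = 0.3237 x 0.01111 = 0.003596 mol, converting that many moles of HNO2 to NO2-.
Remaining n(HNO2) = 0.006235 mol; n(NO2-) = 0.003596 mol.
By Henderson-Hasselbalch, pH = pKa + log([A^-]/[HA]) = 3.35 + log(0.003596/0.006235) = 3.35 + (-0.24) = 3.11.

3.11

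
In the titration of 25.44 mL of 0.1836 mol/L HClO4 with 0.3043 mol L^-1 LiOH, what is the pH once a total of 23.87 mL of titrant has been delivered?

12.72

n(acid) = 0.1836 x 0.02544 = 0.004671 mol; n(LiOH) added = 0.3043 x 0.02387 = 0.007264 mol.
Base is in excess by 0.007264 - 0.004671 = 0.002593 mol in a total volume of 0.04931 L.
[OH^-] = 0.002593/0.04931 = 0.05258 M, so pOH = 1.28 and pH = 14.00 - 1.28 = 12.72.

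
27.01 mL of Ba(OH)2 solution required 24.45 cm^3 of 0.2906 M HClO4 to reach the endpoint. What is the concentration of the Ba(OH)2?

0.132 M

n(HClO4) delivered = 0.2906 x 0.02445 = 0.007105 mol.
The reaction is 1 Ba(OH)2 + 2 HClO4, so n(Ba(OH)2) = 0.007105 x 1/2 = 0.003553 mol.
[Ba(OH)2] = 0.003553 mol / 0.02701 L = 0.132 M.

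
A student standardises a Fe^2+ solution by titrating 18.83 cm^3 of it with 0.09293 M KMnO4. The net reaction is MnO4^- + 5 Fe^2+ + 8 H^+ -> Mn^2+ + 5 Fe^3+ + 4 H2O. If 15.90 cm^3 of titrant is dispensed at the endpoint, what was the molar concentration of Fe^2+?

0.392 M

n(KMnO4) = 0.09293 x 0.01590 = 0.001478 mol.
From the balanced equation, 1 mol KMnO4 reacts with 5 mol Fe^2+, so n(Fe^2+) = 0.001478 x 5/1 = 0.007388 mol.
[Fe^2+] = 0.007388 / 0.01883 L = 0.392 M.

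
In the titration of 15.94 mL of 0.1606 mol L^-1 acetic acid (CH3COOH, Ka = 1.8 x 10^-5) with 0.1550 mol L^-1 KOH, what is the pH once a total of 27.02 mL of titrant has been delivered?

12.58

n(acid) = 0.1606 x 0.01594 = 0.002560 mol; n(KOH) added = 0.1550 x 0.02702 = 0.004188 mol.
Base is in excess by 0.004188 - 0.002560 = 0.001628 mol in a total volume of 0.04296 L.
[OH^-] = 0.001628/0.04296 = 0.03790 M, so pOH = 1.42 and pH = 14.00 - 1.42 = 12.58.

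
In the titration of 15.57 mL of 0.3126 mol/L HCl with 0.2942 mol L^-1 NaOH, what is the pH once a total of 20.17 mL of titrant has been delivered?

12.47

n(acid) = 0.3126 x 0.01557 = 0.004867 mol; n(NaOH) added = 0.2942 x 0.02017 = 0.005934 mol.
Base is in excess by 0.005934 - 0.004867 = 0.001067 mol in a total volume of 0.03574 L.
[OH^-] = 0.001067/0.03574 = 0.02985 M, so pOH = 1.53 and pH = 14.00 - 1.53 = 12.47.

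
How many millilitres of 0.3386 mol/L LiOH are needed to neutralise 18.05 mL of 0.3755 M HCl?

20.0 mL

n(HCl) = 0.3755 mol/L x 0.01805 L = 0.006778 mol.
At equivalence n(LiOH) = n(HCl) = 0.006778 mol.
V(LiOH) = 0.006778 / 0.3386 = 0.02002 L = 20.0 mL.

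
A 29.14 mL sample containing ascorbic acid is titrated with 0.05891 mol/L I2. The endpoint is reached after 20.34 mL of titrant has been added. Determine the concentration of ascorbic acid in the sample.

n(I2) = 0.05891 x 0.02034 = 0.001198 mol.
From the balanced equation, 1 mol I2 reacts with 1 mol ascorbic acid, so n(ascorbic acid) = 0.001198 x 1/1 = 0.001198 mol.
[ascorbic acid] = 0.001198 / 0.02914 L = 0.0411 M.

0.0411 M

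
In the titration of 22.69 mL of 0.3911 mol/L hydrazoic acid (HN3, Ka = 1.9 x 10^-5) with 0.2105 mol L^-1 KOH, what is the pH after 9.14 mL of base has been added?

4.16

Initial n(HN3) = 0.3911 x 0.02269 = 0.008874 mol.
n(KOH) added = 0.2105 x 0.009140 = 0.001924 mol, converting that many moles of HN3 to N3-.
Remaining n(HN3) = 0.006950 mol; n(N3-) = 0.001924 mol.
By Henderson-Hasselbalch, pH = pKa + log([A^-]/[HA]) = 4.72 + log(0.001924/0.006950) = 4.72 + (-0.56) = 4.16.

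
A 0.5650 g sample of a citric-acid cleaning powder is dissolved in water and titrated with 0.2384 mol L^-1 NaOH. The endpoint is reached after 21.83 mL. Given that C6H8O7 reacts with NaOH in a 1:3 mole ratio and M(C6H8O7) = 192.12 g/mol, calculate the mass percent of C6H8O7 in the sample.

59.0%

n(NaOH) = 0.2384 x 0.02183 = 0.005204 mol.
n(C6H8O7) = 0.005204 / 3 = 0.001735 mol.
mass of C6H8O7 = 0.001735 x 192.12 = 0.3333 g.
% purity = 0.3333 / 0.5650 x 100 = 59.0%.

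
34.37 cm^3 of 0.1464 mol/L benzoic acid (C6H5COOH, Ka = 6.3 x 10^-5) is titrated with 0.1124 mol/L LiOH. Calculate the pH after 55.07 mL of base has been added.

12.11

n(acid) = 0.1464 x 0.03437 = 0.005032 mol; n(LiOH) added = 0.1124 x 0.05507 = 0.006190 mol.
Base is in excess by 0.006190 - 0.005032 = 0.001158 mol in a total volume of 0.08944 L.
[OH^-] = 0.001158/0.08944 = 0.01295 M, so pOH = 1.89 and pH = 14.00 - 1.89 = 12.11.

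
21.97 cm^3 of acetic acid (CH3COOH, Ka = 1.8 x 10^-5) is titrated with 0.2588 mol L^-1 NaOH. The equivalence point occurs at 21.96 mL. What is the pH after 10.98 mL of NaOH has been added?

10.98 mL is exactly half the equivalence volume (21.96/2), i.e. the half-equivalence point.
There, n(HA) = n(A^-), so pH = pKa = -log(1.8 x 10^-5) = 4.74.

4.74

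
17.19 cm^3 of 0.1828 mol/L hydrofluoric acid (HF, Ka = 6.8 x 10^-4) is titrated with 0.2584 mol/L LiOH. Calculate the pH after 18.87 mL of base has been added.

n(acid) = 0.1828 x 0.01719 = 0.003142 mol; n(LiOH) added = 0.2584 x 0.01887 = 0.004876 mol.
Base is in excess by 0.004876 - 0.003142 = 0.001734 mol in a total volume of 0.03606 L.
[OH^-] = 0.001734/0.03606 = 0.04808 M, so pOH = 1.32 and pH = 14.00 - 1.32 = 12.68.

12.68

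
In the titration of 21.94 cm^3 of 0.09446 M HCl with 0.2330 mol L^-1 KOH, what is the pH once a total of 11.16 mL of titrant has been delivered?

12.20

n(acid) = 0.09446 x 0.02194 = 0.002072 mol; n(KOH) added = 0.2330 x 0.01116 = 0.002600 mol.
Base is in excess by 0.002600 - 0.002072 = 0.0005278 mol in a total volume of 0.03310 L.
[OH^-] = 0.0005278/0.03310 = 0.01595 M, so pOH = 1.80 and pH = 14.00 - 1.80 = 12.20.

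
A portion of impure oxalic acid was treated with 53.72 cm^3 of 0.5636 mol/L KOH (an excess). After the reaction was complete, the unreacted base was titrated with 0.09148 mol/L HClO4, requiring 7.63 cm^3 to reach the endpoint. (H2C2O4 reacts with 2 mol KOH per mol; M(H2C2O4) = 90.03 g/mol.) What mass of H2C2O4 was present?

1.33 g

Total n(KOH) added = 0.5636 x 0.05372 = 0.03028 mol.
n(HClO4) used = 0.09148 x 0.007630 = 0.0006980 mol, which equals the excess n(KOH).
So n(KOH) consumed by the sample = 0.03028 - 0.0006980 = 0.02958 mol.
n(H2C2O4) = 0.02958 / 2 = 0.01479 mol.
mass = 0.01479 mol x 90.03 g/mol = 1.33 g.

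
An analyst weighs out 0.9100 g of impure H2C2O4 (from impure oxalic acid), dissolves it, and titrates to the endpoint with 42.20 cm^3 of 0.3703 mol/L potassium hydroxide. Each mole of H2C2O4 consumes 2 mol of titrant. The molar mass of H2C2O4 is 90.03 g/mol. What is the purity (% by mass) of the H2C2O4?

n(KOH) = 0.3703 x 0.04220 = 0.01563 mol.
n(H2C2O4) = 0.01563 / 2 = 0.007813 mol.
mass of H2C2O4 = 0.007813 x 90.03 = 0.7034 g.
% purity = 0.7034 / 0.9100 x 100 = 77.3%.

77.3%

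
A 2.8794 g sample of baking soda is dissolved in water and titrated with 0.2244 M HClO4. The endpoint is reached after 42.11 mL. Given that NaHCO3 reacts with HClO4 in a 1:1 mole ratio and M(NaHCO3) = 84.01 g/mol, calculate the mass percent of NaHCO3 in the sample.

n(HClO4) = 0.2244 x 0.04211 = 0.009449 mol.
n(NaHCO3) = 0.009449 / 1 = 0.009449 mol.
mass of NaHCO3 = 0.009449 x 84.01 = 0.7939 g.
% purity = 0.7939 / 2.8794 x 100 = 27.6%.

27.6%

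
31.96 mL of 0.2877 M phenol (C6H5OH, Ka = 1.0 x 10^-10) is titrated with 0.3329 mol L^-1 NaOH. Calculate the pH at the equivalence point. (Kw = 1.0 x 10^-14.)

n(C6H5OH) = 0.2877 x 0.03196 = 0.009195 mol; V(NaOH) at equivalence = 0.009195/0.3329 = 0.02762 L.
At equivalence all the acid is converted to C6H5O-; total volume = 0.03196 + 0.02762 = 0.05958 L, so [C6H5O-] = 0.009195/0.05958 = 0.1543 M.
Kb = Kw/Ka = 1.0e-14 / 1.0 x 10^-10 = 0.000100.
[OH^-] = sqrt(Kb x [C6H5O-]) = sqrt(0.000100 x 0.1543) = 0.00393 M.
pOH = 2.41, so pH = 14.00 - 2.41 = 11.59.

11.59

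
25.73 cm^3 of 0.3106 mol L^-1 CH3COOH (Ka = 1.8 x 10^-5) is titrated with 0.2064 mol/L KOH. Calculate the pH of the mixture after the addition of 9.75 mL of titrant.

4.27

Initial n(CH3COOH) = 0.3106 x 0.02573 = 0.007992 mol.
n(KOH) added = 0.2064 x 0.009750 = 0.002012 mol, converting that many moles of CH3COOH to CH3COO-.
Remaining n(CH3COOH) = 0.005979 mol; n(CH3COO-) = 0.002012 mol.
By Henderson-Hasselbalch, pH = pKa + log([A^-]/[HA]) = 4.74 + log(0.002012/0.005979) = 4.74 + (-0.47) = 4.27.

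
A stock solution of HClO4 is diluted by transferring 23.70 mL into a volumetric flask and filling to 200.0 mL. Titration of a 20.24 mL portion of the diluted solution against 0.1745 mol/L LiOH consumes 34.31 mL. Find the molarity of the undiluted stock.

2.50 M

n(LiOH) = 0.1745 x 0.03431 = 0.005987 mol.
n(HClO4) in the aliquot = 0.005987 mol.
[diluted HClO4] = 0.005987 / 0.02024 = 0.2958 M.
Dilution factor = 200.0/23.70 = 8.439, so [stock] = 0.2958 x 8.439 = 2.50 M.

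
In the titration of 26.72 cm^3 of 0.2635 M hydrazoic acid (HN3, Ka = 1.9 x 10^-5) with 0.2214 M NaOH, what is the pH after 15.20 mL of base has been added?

Initial n(HN3) = 0.2635 x 0.02672 = 0.007041 mol.
n(NaOH) added = 0.2214 x 0.01520 = 0.003365 mol, converting that many moles of HN3 to N3-.
Remaining n(HN3) = 0.003675 mol; n(N3-) = 0.003365 mol.
By Henderson-Hasselbalch, pH = pKa + log([A^-]/[HA]) = 4.72 + log(0.003365/0.003675) = 4.72 + (-0.04) = 4.68.

4.68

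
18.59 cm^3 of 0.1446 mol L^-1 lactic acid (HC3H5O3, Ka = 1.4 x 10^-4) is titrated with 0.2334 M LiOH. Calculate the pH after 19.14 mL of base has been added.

n(acid) = 0.1446 x 0.01859 = 0.002688 mol; n(LiOH) added = 0.2334 x 0.01914 = 0.004467 mol.
Base is in excess by 0.004467 - 0.002688 = 0.001779 mol in a total volume of 0.03773 L.
[OH^-] = 0.001779/0.03773 = 0.04716 M, so pOH = 1.33 and pH = 14.00 - 1.33 = 12.67.

12.67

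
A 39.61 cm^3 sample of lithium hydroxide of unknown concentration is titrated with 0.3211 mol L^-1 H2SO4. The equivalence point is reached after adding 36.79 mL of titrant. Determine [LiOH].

0.596 M

n(H2SO4) delivered = 0.3211 x 0.03679 = 0.01181 mol.
The reaction is 2 LiOH + 1 H2SO4, so n(LiOH) = 0.01181 x 2/1 = 0.02363 mol.
[LiOH] = 0.02363 mol / 0.03961 L = 0.596 M.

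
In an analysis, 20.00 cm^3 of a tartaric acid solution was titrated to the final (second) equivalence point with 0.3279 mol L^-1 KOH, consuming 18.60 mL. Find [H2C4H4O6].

n(KOH) = 0.3279 x 0.01860 = 0.006099 mol.
At the final (second) equivalence point, 2 mol OH^- react per mol H2C4H4O6, so n(H2C4H4O6) = 0.006099 / 2 = 0.003049 mol.
[H2C4H4O6] = 0.003049 / 0.02000 L = 0.152 M.

0.152 M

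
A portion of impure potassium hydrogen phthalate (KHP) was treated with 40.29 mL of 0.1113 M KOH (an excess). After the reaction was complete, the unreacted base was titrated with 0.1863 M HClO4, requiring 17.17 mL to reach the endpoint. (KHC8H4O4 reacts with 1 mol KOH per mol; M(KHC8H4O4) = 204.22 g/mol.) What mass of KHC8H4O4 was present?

0.263 g

Total n(KOH) added = 0.1113 x 0.04029 = 0.004484 mol.
n(HClO4) used = 0.1863 x 0.01717 = 0.003199 mol, which equals the excess n(KOH).
So n(KOH) consumed by the sample = 0.004484 - 0.003199 = 0.001286 mol.
n(KHC8H4O4) = 0.001286 / 1 = 0.001286 mol.
mass = 0.001286 mol x 204.22 g/mol = 0.263 g.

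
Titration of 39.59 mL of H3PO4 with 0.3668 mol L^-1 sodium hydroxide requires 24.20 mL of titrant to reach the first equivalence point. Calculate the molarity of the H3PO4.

n(NaOH) = 0.3668 x 0.02420 = 0.008877 mol.
At the first equivalence point, 1 mol OH^- react per mol H3PO4, so n(H3PO4) = 0.008877 / 1 = 0.008877 mol.
[H3PO4] = 0.008877 / 0.03959 L = 0.224 M.

0.224 M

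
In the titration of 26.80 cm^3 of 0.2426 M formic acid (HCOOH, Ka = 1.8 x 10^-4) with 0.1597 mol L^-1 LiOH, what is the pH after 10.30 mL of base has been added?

3.27

Initial n(HCOOH) = 0.2426 x 0.02680 = 0.006502 mol.
n(LiOH) added = 0.1597 x 0.01030 = 0.001645 mol, converting that many moles of HCOOH to HCOO-.
Remaining n(HCOOH) = 0.004857 mol; n(HCOO-) = 0.001645 mol.
By Henderson-Hasselbalch, pH = pKa + log([A^-]/[HA]) = 3.74 + log(0.001645/0.004857) = 3.74 + (-0.47) = 3.27.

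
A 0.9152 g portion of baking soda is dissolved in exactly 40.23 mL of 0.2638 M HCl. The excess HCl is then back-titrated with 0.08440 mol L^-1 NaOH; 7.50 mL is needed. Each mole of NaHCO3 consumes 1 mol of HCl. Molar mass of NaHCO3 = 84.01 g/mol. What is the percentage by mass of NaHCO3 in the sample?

91.6%

Total n(HCl) added = 0.2638 x 0.04023 = 0.01061 mol.
n(NaOH) used = 0.08440 x 0.007500 = 0.0006330 mol, which equals the excess n(HCl).
So n(HCl) consumed by the sample = 0.01061 - 0.0006330 = 0.009980 mol.
n(NaHCO3) = 0.009980 / 1 = 0.009980 mol.
mass NaHCO3 = 0.009980 x 84.01 = 0.8384 g, so %NaHCO3 = 0.8384/0.9152 x 100 = 91.6%.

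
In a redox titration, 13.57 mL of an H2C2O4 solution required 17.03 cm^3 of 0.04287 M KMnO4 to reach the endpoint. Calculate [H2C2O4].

0.135 M

n(KMnO4) = 0.04287 x 0.01703 = 0.0007301 mol.
From the balanced equation, 2 mol KMnO4 reacts with 5 mol H2C2O4, so n(H2C2O4) = 0.0007301 x 5/2 = 0.001825 mol.
[H2C2O4] = 0.001825 / 0.01357 L = 0.135 M.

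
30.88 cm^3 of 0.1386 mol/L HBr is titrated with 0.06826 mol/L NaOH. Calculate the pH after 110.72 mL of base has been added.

12.36

n(acid) = 0.1386 x 0.03088 = 0.004280 mol; n(NaOH) added = 0.06826 x 0.1107 = 0.007558 mol.
Base is in excess by 0.007558 - 0.004280 = 0.003278 mol in a total volume of 0.1416 L.
[OH^-] = 0.003278/0.1416 = 0.02315 M, so pOH = 1.64 and pH = 14.00 - 1.64 = 12.36.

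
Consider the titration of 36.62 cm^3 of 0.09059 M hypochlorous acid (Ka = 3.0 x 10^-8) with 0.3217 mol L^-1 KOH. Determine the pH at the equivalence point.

n(HClO) = 0.09059 x 0.03662 = 0.003317 mol; V(KOH) at equivalence = 0.003317/0.3217 = 0.01031 L.
At equivalence all the acid is converted to ClO-; total volume = 0.03662 + 0.01031 = 0.04693 L, so [ClO-] = 0.003317/0.04693 = 0.07069 M.
Kb = Kw/Ka = 1.0e-14 / 3.0 x 10^-8 = 3.33e-7.
[OH^-] = sqrt(Kb x [ClO-]) = sqrt(3.33e-7 x 0.07069) = 0.000153 M.
pOH = 3.81, so pH = 14.00 - 3.81 = 10.19.

10.19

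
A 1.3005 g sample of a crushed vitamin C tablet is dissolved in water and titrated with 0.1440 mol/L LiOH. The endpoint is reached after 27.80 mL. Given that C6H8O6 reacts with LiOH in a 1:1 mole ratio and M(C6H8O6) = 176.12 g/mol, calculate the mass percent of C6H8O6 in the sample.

54.2%

n(LiOH) = 0.1440 x 0.02780 = 0.004003 mol.
n(C6H8O6) = 0.004003 / 1 = 0.004003 mol.
mass of C6H8O6 = 0.004003 x 176.12 = 0.7050 g.
% purity = 0.7050 / 1.3005 x 100 = 54.2%.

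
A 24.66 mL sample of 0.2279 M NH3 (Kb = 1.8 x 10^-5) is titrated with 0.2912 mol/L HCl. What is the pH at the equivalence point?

n(NH3) = 0.2279 x 0.02466 = 0.005620 mol; V(HCl) at equivalence = 0.005620/0.2912 = 0.01930 L.
At equivalence the base is fully converted to NH4+; total volume = 0.04396 L, so [NH4+] = 0.005620/0.04396 = 0.1278 M.
Ka(NH4+) = Kw/Kb = 1.0e-14 / 1.8 x 10^-5 = 5.56e-10.
[H^+] = sqrt(Ka x [NH4+]) = sqrt(5.56e-10 x 0.1278) = 8.43e-6 M.
pH = -log(8.43e-6) = 5.07.

5.07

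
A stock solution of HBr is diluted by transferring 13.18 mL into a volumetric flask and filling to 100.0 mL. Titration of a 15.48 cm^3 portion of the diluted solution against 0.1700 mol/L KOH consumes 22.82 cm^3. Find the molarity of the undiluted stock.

1.90 M

n(KOH) = 0.1700 x 0.02282 = 0.003879 mol.
n(HBr) in the aliquot = 0.003879 mol.
[diluted HBr] = 0.003879 / 0.01548 = 0.2506 M.
Dilution factor = 100.0/13.18 = 7.587, so [stock] = 0.2506 x 7.587 = 1.90 M.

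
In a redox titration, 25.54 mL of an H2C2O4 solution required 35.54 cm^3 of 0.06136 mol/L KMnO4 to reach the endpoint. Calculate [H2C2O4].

n(KMnO4) = 0.06136 x 0.03554 = 0.002181 mol.
From the balanced equation, 2 mol KMnO4 reacts with 5 mol H2C2O4, so n(H2C2O4) = 0.002181 x 5/2 = 0.005452 mol.
[H2C2O4] = 0.005452 / 0.02554 L = 0.213 M.

0.213 M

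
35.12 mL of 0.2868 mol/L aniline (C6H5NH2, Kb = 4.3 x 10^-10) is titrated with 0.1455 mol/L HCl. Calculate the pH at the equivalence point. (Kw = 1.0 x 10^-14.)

n(C6H5NH2) = 0.2868 x 0.03512 = 0.01007 mol; V(HCl) at equivalence = 0.01007/0.1455 = 0.06923 L.
At equivalence the base is fully converted to C6H5NH3+; total volume = 0.1043 L, so [C6H5NH3+] = 0.01007/0.1043 = 0.09653 M.
Ka(C6H5NH3+) = Kw/Kb = 1.0e-14 / 4.3 x 10^-10 = 2.33e-5.
[H^+] = sqrt(Ka x [C6H5NH3+]) = sqrt(2.33e-5 x 0.09653) = 0.00150 M.
pH = -log(0.00150) = 2.82.

2.82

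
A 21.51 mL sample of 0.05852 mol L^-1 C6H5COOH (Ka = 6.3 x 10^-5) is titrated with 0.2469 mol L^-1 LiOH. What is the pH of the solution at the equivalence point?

8.44

n(C6H5COOH) = 0.05852 x 0.02151 = 0.001259 mol; V(LiOH) at equivalence = 0.001259/0.2469 = 0.005098 L.
At equivalence all the acid is converted to C6H5COO-; total volume = 0.02151 + 0.005098 = 0.02661 L, so [C6H5COO-] = 0.001259/0.02661 = 0.04731 M.
Kb = Kw/Ka = 1.0e-14 / 6.3 x 10^-5 = 1.59e-10.
[OH^-] = sqrt(Kb x [C6H5COO-]) = sqrt(1.59e-10 x 0.04731) = 2.74e-6 M.
pOH = 5.56, so pH = 14.00 - 5.56 = 8.44.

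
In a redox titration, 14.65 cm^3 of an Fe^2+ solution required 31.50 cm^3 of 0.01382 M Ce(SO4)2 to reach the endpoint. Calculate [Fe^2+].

0.0297 M

n(Ce(SO4)2) = 0.01382 x 0.03150 = 0.0004353 mol.
From the balanced equation, 1 mol Ce(SO4)2 reacts with 1 mol Fe^2+, so n(Fe^2+) = 0.0004353 x 1/1 = 0.0004353 mol.
[Fe^2+] = 0.0004353 / 0.01465 L = 0.0297 M.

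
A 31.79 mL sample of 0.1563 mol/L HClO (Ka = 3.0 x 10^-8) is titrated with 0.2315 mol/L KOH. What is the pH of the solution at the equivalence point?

n(HClO) = 0.1563 x 0.03179 = 0.004969 mol; V(KOH) at equivalence = 0.004969/0.2315 = 0.02146 L.
At equivalence all the acid is converted to ClO-; total volume = 0.03179 + 0.02146 = 0.05325 L, so [ClO-] = 0.004969/0.05325 = 0.09330 M.
Kb = Kw/Ka = 1.0e-14 / 3.0 x 10^-8 = 3.33e-7.
[OH^-] = sqrt(Kb x [ClO-]) = sqrt(3.33e-7 x 0.09330) = 0.000176 M.
pOH = 3.75, so pH = 14.00 - 3.75 = 10.25.

10.25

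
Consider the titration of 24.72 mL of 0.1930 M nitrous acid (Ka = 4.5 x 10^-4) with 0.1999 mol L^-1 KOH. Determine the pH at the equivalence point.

n(HNO2) = 0.1930 x 0.02472 = 0.004771 mol; V(KOH) at equivalence = 0.004771/0.1999 = 0.02387 L.
At equivalence all the acid is converted to NO2-; total volume = 0.02472 + 0.02387 = 0.04859 L, so [NO2-] = 0.004771/0.04859 = 0.09819 M.
Kb = Kw/Ka = 1.0e-14 / 4.5 x 10^-4 = 2.22e-11.
[OH^-] = sqrt(Kb x [NO2-]) = sqrt(2.22e-11 x 0.09819) = 1.48e-6 M.
pOH = 5.83, so pH = 14.00 - 5.83 = 8.17.

8.17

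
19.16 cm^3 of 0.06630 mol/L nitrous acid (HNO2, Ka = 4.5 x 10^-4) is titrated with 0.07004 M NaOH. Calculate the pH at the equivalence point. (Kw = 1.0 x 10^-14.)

7.94

n(HNO2) = 0.06630 x 0.01916 = 0.001270 mol; V(NaOH) at equivalence = 0.001270/0.07004 = 0.01814 L.
At equivalence all the acid is converted to NO2-; total volume = 0.01916 + 0.01814 = 0.03730 L, so [NO2-] = 0.001270/0.03730 = 0.03406 M.
Kb = Kw/Ka = 1.0e-14 / 4.5 x 10^-4 = 2.22e-11.
[OH^-] = sqrt(Kb x [NO2-]) = sqrt(2.22e-11 x 0.03406) = 8.70e-7 M.
pOH = 6.06, so pH = 14.00 - 6.06 = 7.94.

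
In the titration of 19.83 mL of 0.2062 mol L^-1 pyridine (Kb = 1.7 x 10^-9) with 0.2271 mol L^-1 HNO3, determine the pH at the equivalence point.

n(C5H5N) = 0.2062 x 0.01983 = 0.004089 mol; V(HNO3) at equivalence = 0.004089/0.2271 = 0.01801 L.
At equivalence the base is fully converted to C5H5NH+; total volume = 0.03784 L, so [C5H5NH+] = 0.004089/0.03784 = 0.1081 M.
Ka(C5H5NH+) = Kw/Kb = 1.0e-14 / 1.7 x 10^-9 = 5.88e-6.
[H^+] = sqrt(Ka x [C5H5NH+]) = sqrt(5.88e-6 x 0.1081) = 0.000797 M.
pH = -log(0.000797) = 3.10.

3.10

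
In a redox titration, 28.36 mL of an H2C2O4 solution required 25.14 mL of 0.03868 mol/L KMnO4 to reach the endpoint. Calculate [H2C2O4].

0.0857 M

n(KMnO4) = 0.03868 x 0.02514 = 0.0009724 mol.
From the balanced equation, 2 mol KMnO4 reacts with 5 mol H2C2O4, so n(H2C2O4) = 0.0009724 x 5/2 = 0.002431 mol.
[H2C2O4] = 0.002431 / 0.02836 L = 0.0857 M.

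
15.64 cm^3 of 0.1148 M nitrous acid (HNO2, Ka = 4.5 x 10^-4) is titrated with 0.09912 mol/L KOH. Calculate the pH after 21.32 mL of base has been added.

11.93

n(acid) = 0.1148 x 0.01564 = 0.001795 mol; n(KOH) added = 0.09912 x 0.02132 = 0.002113 mol.
Base is in excess by 0.002113 - 0.001795 = 0.0003178 mol in a total volume of 0.03696 L.
[OH^-] = 0.0003178/0.03696 = 0.008598 M, so pOH = 2.07 and pH = 14.00 - 2.07 = 11.93.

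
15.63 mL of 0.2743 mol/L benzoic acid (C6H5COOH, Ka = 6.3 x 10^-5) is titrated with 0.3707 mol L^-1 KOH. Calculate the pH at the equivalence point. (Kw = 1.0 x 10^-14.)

8.70

n(C6H5COOH) = 0.2743 x 0.01563 = 0.004287 mol; V(KOH) at equivalence = 0.004287/0.3707 = 0.01157 L.
At equivalence all the acid is converted to C6H5COO-; total volume = 0.01563 + 0.01157 = 0.02720 L, so [C6H5COO-] = 0.004287/0.02720 = 0.1576 M.
Kb = Kw/Ka = 1.0e-14 / 6.3 x 10^-5 = 1.59e-10.
[OH^-] = sqrt(Kb x [C6H5COO-]) = sqrt(1.59e-10 x 0.1576) = 5.00e-6 M.
pOH = 5.30, so pH = 14.00 - 5.30 = 8.70.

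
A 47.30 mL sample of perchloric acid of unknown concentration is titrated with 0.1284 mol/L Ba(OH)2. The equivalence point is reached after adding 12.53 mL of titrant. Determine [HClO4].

n(Ba(OH)2) delivered = 0.1284 x 0.01253 = 0.001609 mol.
The reaction is 2 HClO4 + 1 Ba(OH)2, so n(HClO4) = 0.001609 x 2/1 = 0.003218 mol.
[HClO4] = 0.003218 mol / 0.04730 L = 0.0680 M.

0.0680 M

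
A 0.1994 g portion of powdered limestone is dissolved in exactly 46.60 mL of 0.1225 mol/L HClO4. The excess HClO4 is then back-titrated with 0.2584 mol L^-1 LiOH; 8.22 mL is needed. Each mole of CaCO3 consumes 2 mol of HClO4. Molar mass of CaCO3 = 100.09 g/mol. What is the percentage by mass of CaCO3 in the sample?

90.0%

Total n(HClO4) added = 0.1225 x 0.04660 = 0.005709 mol.
n(LiOH) used = 0.2584 x 0.008220 = 0.002124 mol, which equals the excess n(HClO4).
So n(HClO4) consumed by the sample = 0.005709 - 0.002124 = 0.003584 mol.
n(CaCO3) = 0.003584 / 2 = 0.001792 mol.
mass CaCO3 = 0.001792 x 100.09 = 0.1794 g, so %CaCO3 = 0.1794/0.1994 x 100 = 90.0%.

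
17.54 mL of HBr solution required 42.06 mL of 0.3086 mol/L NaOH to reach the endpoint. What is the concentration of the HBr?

n(NaOH) delivered = 0.3086 x 0.04206 = 0.01298 mol.
For a 1:1 reaction, n(HBr) = 0.01298 mol.
[HBr] = 0.01298 mol / 0.01754 L = 0.740 M.

0.740 M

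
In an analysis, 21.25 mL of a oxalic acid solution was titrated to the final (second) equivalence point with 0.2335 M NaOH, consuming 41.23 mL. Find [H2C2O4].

0.227 M

n(NaOH) = 0.2335 x 0.04123 = 0.009627 mol.
At the final (second) equivalence point, 2 mol OH^- react per mol H2C2O4, so n(H2C2O4) = 0.009627 / 2 = 0.004814 mol.
[H2C2O4] = 0.004814 / 0.02125 L = 0.227 M.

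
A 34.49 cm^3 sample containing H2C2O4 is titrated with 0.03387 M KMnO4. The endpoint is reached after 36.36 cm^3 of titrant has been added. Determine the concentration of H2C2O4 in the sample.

n(KMnO4) = 0.03387 x 0.03636 = 0.001232 mol.
From the balanced equation, 2 mol KMnO4 reacts with 5 mol H2C2O4, so n(H2C2O4) = 0.001232 x 5/2 = 0.003079 mol.
[H2C2O4] = 0.003079 / 0.03449 L = 0.0893 M.

0.0893 M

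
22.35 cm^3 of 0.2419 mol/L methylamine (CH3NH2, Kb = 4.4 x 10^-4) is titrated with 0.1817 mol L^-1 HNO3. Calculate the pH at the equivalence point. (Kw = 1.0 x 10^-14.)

n(CH3NH2) = 0.2419 x 0.02235 = 0.005406 mol; V(HNO3) at equivalence = 0.005406/0.1817 = 0.02975 L.
At equivalence the base is fully converted to CH3NH3+; total volume = 0.05210 L, so [CH3NH3+] = 0.005406/0.05210 = 0.1038 M.
Ka(CH3NH3+) = Kw/Kb = 1.0e-14 / 4.4 x 10^-4 = 2.27e-11.
[H^+] = sqrt(Ka x [CH3NH3+]) = sqrt(2.27e-11 x 0.1038) = 1.54e-6 M.
pH = -log(1.54e-6) = 5.81.

5.81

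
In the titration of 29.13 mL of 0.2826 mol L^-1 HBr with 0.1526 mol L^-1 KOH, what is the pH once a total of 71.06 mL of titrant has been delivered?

12.42

n(acid) = 0.2826 x 0.02913 = 0.008232 mol; n(KOH) added = 0.1526 x 0.07106 = 0.01084 mol.
Base is in excess by 0.01084 - 0.008232 = 0.002612 mol in a total volume of 0.1002 L.
[OH^-] = 0.002612/0.1002 = 0.02607 M, so pOH = 1.58 and pH = 14.00 - 1.58 = 12.42.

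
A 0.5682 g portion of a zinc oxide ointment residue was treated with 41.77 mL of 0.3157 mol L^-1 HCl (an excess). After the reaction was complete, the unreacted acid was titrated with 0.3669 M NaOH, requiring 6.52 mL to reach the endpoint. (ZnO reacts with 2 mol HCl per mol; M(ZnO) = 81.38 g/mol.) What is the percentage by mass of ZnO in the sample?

Total n(HCl) added = 0.3157 x 0.04177 = 0.01319 mol.
n(NaOH) used = 0.3669 x 0.006520 = 0.002392 mol, which equals the excess n(HCl).
So n(HCl) consumed by the sample = 0.01319 - 0.002392 = 0.01079 mol.
n(ZnO) = 0.01079 / 2 = 0.005397 mol.
mass ZnO = 0.005397 x 81.38 = 0.4392 g, so %ZnO = 0.4392/0.5682 x 100 = 77.3%.

77.3%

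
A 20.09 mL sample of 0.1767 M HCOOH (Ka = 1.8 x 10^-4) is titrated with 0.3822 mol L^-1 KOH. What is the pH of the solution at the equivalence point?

8.41

n(HCOOH) = 0.1767 x 0.02009 = 0.003550 mol; V(KOH) at equivalence = 0.003550/0.3822 = 0.009288 L.
At equivalence all the acid is converted to HCOO-; total volume = 0.02009 + 0.009288 = 0.02938 L, so [HCOO-] = 0.003550/0.02938 = 0.1208 M.
Kb = Kw/Ka = 1.0e-14 / 1.8 x 10^-4 = 5.56e-11.
[OH^-] = sqrt(Kb x [HCOO-]) = sqrt(5.56e-11 x 0.1208) = 2.59e-6 M.
pOH = 5.59, so pH = 14.00 - 5.59 = 8.41.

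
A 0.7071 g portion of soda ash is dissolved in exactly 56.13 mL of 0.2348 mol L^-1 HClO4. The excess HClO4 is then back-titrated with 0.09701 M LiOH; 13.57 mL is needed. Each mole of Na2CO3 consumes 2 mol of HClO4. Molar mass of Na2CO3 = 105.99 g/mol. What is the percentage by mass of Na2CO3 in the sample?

Total n(HClO4) added = 0.2348 x 0.05613 = 0.01318 mol.
n(LiOH) used = 0.09701 x 0.01357 = 0.001316 mol, which equals the excess n(HClO4).
So n(HClO4) consumed by the sample = 0.01318 - 0.001316 = 0.01186 mol.
n(Na2CO3) = 0.01186 / 2 = 0.005931 mol.
mass Na2CO3 = 0.005931 x 105.99 = 0.6287 g, so %Na2CO3 = 0.6287/0.7071 x 100 = 88.9%.

88.9%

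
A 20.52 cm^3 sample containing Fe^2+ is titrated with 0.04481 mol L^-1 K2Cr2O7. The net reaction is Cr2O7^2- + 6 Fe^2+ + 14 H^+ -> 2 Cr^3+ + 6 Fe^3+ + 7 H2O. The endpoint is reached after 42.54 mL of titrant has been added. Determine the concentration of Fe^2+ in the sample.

n(K2Cr2O7) = 0.04481 x 0.04254 = 0.001906 mol.
From the balanced equation, 1 mol K2Cr2O7 reacts with 6 mol Fe^2+, so n(Fe^2+) = 0.001906 x 6/1 = 0.01144 mol.
[Fe^2+] = 0.01144 / 0.02052 L = 0.557 M.

0.557 M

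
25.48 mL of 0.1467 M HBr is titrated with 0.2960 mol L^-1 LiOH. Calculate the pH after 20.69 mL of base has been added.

n(acid) = 0.1467 x 0.02548 = 0.003738 mol; n(LiOH) added = 0.2960 x 0.02069 = 0.006124 mol.
Base is in excess by 0.006124 - 0.003738 = 0.002386 mol in a total volume of 0.04617 L.
[OH^-] = 0.002386/0.04617 = 0.05169 M, so pOH = 1.29 and pH = 14.00 - 1.29 = 12.71.

12.71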